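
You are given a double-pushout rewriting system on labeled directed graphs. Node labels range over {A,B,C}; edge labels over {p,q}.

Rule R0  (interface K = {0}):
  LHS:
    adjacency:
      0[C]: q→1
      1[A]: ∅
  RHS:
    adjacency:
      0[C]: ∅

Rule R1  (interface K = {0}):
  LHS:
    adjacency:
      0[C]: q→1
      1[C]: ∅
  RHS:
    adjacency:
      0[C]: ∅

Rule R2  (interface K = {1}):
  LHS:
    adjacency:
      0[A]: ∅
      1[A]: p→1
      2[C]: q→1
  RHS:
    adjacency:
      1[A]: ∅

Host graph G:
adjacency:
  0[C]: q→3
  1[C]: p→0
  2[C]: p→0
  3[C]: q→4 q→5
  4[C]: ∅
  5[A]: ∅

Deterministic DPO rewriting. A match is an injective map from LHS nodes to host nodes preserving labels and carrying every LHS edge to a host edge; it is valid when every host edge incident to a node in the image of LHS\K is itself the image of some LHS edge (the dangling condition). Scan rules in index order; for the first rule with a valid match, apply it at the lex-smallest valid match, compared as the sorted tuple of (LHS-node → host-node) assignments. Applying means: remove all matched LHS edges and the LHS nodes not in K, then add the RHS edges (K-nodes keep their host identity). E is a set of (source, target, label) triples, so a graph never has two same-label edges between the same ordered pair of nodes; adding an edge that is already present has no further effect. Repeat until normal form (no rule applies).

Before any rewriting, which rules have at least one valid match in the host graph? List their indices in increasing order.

R0: 1 valid match — {0↦3, 1↦5}
R1: 1 valid match — {0↦3, 1↦4}
R2: no valid match — LHS pattern not found

Answer: [R0,R1]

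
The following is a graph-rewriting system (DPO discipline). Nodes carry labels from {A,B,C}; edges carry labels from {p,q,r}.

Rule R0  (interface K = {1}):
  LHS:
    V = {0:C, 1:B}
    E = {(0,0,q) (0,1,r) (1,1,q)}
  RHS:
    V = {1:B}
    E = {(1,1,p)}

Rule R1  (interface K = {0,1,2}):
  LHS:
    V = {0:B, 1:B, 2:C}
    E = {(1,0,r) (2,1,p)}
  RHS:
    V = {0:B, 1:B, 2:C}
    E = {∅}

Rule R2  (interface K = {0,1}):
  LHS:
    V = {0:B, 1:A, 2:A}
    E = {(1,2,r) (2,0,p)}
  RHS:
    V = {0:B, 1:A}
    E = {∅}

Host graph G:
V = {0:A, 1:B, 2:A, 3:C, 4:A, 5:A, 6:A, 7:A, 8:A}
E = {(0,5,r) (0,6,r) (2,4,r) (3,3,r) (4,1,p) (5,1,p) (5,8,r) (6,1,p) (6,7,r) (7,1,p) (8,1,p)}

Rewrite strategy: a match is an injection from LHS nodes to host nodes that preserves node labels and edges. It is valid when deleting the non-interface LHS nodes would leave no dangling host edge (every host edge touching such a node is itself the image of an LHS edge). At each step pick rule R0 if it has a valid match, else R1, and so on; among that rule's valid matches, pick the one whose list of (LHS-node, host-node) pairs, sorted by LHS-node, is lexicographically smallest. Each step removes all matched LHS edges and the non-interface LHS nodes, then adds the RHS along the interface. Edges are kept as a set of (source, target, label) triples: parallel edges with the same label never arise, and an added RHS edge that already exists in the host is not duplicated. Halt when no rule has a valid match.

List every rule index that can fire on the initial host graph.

R0: no valid match — LHS pattern not found
R1: no valid match — LHS pattern not found
R2: 3 valid matches — {0↦1, 1↦2, 2↦4}, {0↦1, 1↦5, 2↦8}, {0↦1, 1↦6, 2↦7}

Answer: [R2]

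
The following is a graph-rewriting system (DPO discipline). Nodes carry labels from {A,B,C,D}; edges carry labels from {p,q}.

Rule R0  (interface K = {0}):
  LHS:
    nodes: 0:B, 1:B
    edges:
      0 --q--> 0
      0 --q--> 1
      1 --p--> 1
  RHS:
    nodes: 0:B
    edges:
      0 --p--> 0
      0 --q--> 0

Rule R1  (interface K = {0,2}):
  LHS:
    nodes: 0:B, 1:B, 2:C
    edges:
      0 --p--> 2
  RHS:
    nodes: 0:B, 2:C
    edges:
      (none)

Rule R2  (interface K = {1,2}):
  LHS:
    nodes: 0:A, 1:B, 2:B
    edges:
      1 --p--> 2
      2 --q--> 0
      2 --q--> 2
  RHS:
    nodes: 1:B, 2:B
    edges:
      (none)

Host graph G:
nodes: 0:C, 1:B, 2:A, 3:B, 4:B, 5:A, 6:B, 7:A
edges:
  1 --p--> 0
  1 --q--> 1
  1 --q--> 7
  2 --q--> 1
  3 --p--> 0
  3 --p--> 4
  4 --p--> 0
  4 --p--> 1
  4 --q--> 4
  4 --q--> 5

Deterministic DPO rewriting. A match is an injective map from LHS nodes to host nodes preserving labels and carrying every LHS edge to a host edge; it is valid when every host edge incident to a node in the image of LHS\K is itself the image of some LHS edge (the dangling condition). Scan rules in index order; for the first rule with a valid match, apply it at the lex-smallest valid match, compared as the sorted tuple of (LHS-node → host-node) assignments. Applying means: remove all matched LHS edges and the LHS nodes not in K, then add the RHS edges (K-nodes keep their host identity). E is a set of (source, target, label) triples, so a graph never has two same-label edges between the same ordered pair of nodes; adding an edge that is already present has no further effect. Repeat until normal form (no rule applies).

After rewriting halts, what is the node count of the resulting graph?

Answer: 5

Rewrite trace:
initial: |V|=8 |E|=10  E = 1-p->0 1-q->1 1-q->7 2-q->1 3-p->0 3-p->4 4-p->0 4-p->1 4-q->4 4-q->5
step 1: apply R1 at {0↦1, 1↦6, 2↦0}  → |V|=7 |E|=9  E = 1-q->1 1-q->7 2-q->1 3-p->0 3-p->4 4-p->0 4-p->1 4-q->4 4-q->5
step 2: apply R2 at {0↦5, 1↦3, 2↦4}  → |V|=6 |E|=6  E = 1-q->1 1-q->7 2-q->1 3-p->0 4-p->0 4-p->1
step 3: apply R2 at {0↦7, 1↦4, 2↦1}  → |V|=5 |E|=3  E = 2-q->1 3-p->0 4-p->0
final graph: no rule applies after step 3
NF nodes: {0:C, 1:B, 2:A, 3:B, 4:B}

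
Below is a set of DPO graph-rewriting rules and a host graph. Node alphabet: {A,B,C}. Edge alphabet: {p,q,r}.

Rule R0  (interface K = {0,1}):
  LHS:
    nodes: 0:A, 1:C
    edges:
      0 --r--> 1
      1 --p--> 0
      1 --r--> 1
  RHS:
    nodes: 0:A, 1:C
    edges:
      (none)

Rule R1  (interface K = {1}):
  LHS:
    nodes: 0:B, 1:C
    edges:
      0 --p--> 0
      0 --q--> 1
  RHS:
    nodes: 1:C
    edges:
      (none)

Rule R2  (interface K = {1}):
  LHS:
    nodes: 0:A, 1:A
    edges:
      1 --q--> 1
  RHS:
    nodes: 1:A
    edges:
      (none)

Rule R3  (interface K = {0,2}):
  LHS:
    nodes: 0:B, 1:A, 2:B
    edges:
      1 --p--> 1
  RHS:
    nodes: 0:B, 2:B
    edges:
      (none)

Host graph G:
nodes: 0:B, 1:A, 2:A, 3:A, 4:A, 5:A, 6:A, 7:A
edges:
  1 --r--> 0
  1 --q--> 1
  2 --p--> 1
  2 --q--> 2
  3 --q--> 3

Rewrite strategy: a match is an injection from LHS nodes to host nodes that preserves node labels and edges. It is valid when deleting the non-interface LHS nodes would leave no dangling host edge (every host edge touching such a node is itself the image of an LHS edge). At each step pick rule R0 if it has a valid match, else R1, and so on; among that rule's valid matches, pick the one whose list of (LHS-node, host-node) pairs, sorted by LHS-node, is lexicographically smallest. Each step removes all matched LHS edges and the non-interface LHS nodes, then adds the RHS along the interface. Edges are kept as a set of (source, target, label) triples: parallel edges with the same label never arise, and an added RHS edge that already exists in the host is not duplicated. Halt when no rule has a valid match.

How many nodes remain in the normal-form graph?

Answer: 5

Steps:
start.  V:8 E:5  edges: 1-r->0 1-q->1 2-p->1 2-q->2 3-q->3
1. fire R2 via {0↦4, 1↦1}  →  V:7 E:4  edges: 1-r->0 2-p->1 2-q->2 3-q->3
2. fire R2 via {0↦5, 1↦2}  →  V:6 E:3  edges: 1-r->0 2-p->1 3-q->3
3. fire R2 via {0↦6, 1↦3}  →  V:5 E:2  edges: 1-r->0 2-p->1
normal form: no rule applies after step 3
NF nodes: {0:B, 1:A, 2:A, 3:A, 7:A}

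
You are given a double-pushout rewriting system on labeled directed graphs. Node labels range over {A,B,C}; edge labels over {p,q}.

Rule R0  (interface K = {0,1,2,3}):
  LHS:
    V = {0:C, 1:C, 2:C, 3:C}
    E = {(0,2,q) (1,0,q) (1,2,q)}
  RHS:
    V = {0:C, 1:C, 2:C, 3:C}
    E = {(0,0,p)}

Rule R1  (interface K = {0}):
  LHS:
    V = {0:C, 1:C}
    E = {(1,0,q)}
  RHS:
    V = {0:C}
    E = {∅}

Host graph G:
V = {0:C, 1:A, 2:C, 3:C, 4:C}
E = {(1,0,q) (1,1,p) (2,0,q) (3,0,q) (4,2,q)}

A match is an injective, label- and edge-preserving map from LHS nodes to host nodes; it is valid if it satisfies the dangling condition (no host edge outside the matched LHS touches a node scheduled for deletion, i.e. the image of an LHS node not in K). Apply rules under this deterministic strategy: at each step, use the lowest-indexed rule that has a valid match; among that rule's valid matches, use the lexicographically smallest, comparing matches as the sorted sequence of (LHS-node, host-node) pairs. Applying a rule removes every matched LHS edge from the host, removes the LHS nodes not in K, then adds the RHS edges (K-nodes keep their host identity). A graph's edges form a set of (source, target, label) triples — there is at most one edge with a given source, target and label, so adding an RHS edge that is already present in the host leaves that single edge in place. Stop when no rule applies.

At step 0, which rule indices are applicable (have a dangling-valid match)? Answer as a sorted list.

R0: no valid match — LHS pattern not found
R1: 2 valid matches — {0↦0, 1↦3}, {0↦2, 1↦4}

Answer: [R1]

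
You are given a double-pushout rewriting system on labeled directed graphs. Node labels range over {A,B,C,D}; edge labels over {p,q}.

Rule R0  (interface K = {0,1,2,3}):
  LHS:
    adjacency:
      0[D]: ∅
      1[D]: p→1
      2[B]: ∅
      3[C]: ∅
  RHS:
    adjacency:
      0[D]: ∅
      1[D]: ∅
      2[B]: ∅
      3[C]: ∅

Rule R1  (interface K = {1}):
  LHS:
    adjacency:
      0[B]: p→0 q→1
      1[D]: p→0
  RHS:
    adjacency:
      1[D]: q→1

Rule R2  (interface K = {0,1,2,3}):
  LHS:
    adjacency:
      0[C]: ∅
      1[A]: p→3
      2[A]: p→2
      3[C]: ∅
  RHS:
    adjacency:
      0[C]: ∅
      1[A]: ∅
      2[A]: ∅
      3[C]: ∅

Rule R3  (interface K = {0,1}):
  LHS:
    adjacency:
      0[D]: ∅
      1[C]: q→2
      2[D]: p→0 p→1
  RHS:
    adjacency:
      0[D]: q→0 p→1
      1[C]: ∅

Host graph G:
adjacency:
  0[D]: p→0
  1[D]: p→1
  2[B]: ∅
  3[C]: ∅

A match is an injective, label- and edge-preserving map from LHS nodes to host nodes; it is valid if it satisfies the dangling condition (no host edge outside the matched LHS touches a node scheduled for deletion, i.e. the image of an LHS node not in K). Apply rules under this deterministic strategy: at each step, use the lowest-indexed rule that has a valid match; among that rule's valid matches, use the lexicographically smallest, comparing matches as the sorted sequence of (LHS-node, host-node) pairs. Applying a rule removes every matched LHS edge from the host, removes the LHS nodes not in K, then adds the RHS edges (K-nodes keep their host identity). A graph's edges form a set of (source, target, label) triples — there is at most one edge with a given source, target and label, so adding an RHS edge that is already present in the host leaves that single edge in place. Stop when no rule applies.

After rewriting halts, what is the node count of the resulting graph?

Answer: 4

Rewrite trace:
start.  V:4 E:2  edges: 0-p->0 1-p->1
1. fire R0 via {0↦0, 1↦1, 2↦2, 3↦3}  →  V:4 E:1  edges: 0-p->0
2. fire R0 via {0↦1, 1↦0, 2↦2, 3↦3}  →  V:4 E:0  edges: ∅
final graph: no rule applies after step 2
NF nodes: {0:D, 1:D, 2:B, 3:C}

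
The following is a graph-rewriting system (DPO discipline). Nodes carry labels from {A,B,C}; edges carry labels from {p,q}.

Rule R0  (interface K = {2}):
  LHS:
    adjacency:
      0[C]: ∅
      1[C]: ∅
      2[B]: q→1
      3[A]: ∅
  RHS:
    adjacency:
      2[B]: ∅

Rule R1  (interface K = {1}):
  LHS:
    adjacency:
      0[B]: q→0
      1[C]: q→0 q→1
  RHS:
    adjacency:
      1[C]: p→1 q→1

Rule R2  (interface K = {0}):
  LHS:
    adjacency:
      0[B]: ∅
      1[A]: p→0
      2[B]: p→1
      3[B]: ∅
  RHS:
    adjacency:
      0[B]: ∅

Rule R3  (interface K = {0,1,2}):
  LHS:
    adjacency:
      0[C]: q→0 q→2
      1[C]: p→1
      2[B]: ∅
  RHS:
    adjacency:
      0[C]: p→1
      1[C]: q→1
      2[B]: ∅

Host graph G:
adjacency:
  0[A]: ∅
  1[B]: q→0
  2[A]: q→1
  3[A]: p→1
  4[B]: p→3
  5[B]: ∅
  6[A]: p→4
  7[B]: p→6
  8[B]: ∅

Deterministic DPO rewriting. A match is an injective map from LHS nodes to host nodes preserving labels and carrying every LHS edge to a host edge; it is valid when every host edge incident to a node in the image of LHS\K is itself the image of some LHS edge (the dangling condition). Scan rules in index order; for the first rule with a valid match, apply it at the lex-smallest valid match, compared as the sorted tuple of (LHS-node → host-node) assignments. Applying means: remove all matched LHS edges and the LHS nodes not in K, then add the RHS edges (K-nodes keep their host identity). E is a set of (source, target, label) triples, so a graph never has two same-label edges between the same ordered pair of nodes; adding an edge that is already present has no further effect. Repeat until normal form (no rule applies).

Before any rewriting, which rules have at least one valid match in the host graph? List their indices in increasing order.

Answer: [R2]

Steps:
R0: no valid match — LHS pattern not found
R1: no valid match — LHS pattern not found
R2: 2 valid matches — {0↦4, 1↦6, 2↦7, 3↦5}, {0↦4, 1↦6, 2↦7, 3↦8}
R3: no valid match — LHS pattern not found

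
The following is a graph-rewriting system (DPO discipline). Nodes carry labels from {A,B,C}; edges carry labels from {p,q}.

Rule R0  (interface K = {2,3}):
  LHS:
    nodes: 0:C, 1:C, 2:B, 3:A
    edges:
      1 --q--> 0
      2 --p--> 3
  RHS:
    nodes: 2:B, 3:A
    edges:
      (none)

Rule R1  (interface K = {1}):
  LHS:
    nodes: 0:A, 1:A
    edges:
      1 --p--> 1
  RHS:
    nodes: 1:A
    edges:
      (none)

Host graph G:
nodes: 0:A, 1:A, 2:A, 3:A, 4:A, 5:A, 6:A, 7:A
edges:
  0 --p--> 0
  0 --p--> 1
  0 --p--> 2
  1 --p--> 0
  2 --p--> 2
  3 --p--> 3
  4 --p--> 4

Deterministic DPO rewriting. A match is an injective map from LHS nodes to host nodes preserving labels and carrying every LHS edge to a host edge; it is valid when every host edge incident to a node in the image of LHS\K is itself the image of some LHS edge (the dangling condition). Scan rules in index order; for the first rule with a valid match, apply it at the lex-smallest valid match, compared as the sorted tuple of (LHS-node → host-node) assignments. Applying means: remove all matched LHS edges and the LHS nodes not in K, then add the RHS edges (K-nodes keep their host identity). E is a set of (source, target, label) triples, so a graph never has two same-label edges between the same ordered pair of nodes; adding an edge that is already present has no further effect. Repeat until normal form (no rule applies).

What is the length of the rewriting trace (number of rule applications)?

start.  V:8 E:7  edges: 0-p->0 0-p->1 0-p->2 1-p->0 2-p->2 3-p->3 4-p->4
1. fire R1 via {0↦5, 1↦0}  →  V:7 E:6  edges: 0-p->1 0-p->2 1-p->0 2-p->2 3-p->3 4-p->4
2. fire R1 via {0↦6, 1↦2}  →  V:6 E:5  edges: 0-p->1 0-p->2 1-p->0 3-p->3 4-p->4
3. fire R1 via {0↦7, 1↦3}  →  V:5 E:4  edges: 0-p->1 0-p->2 1-p->0 4-p->4
4. fire R1 via {0↦3, 1↦4}  →  V:4 E:3  edges: 0-p->1 0-p->2 1-p->0
halt: no rule applies after step 4

Answer: 4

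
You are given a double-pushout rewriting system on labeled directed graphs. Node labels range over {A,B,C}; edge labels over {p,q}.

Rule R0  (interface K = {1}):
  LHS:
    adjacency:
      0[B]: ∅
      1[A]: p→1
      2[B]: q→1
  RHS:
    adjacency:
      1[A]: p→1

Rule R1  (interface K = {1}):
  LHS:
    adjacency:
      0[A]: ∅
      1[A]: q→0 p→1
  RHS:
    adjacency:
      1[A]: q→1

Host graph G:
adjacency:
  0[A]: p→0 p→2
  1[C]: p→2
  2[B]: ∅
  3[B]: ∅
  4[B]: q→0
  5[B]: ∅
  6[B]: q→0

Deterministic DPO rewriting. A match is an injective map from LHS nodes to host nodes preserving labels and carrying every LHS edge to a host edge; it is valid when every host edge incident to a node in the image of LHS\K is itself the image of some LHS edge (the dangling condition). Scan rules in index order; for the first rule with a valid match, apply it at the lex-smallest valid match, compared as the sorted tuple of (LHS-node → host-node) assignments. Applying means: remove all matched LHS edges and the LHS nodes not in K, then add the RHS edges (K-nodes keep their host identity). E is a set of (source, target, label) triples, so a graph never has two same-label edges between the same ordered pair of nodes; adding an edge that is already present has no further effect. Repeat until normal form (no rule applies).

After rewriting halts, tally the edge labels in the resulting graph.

start.  V:7 E:5  edges: 0-p->0 0-p->2 1-p->2 4-q->0 6-q->0
1. fire R0 via {0↦3, 1↦0, 2↦4}  →  V:5 E:4  edges: 0-p->0 0-p->2 1-p->2 6-q->0
2. fire R0 via {0↦5, 1↦0, 2↦6}  →  V:3 E:3  edges: 0-p->0 0-p->2 1-p->2
final graph: no rule applies after step 2
NF edges: [(0, 0, 'p'), (0, 2, 'p'), (1, 2, 'p')]

Answer: p:3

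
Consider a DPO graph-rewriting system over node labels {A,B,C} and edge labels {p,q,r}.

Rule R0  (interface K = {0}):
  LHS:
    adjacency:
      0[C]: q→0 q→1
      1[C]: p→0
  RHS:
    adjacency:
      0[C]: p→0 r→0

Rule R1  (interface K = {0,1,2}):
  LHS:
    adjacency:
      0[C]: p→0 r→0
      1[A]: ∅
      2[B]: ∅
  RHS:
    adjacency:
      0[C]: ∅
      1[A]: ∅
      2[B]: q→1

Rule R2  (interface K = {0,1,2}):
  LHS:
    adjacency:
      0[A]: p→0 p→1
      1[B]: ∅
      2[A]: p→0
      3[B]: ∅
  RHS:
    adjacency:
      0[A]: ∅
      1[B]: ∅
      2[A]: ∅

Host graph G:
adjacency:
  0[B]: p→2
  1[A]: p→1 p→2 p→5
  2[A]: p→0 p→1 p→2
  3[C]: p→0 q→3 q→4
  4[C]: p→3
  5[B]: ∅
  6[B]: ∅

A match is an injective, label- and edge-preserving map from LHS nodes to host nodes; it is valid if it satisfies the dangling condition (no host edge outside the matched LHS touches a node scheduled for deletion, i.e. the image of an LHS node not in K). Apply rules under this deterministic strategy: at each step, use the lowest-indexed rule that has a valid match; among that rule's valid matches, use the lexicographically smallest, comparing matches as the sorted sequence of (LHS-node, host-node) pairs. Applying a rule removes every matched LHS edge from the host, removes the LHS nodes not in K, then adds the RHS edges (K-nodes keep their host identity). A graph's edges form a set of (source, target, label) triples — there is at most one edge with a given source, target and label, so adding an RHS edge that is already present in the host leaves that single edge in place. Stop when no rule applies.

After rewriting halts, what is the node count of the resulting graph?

initial: |V|=7 |E|=11  E = 0-p->2 1-p->1 1-p->2 1-p->5 2-p->0 2-p->1 2-p->2 3-p->0 3-q->3 3-q->4 4-p->3
step 1: apply R0 at {0↦3, 1↦4}  → |V|=6 |E|=10  E = 0-p->2 1-p->1 1-p->2 1-p->5 2-p->0 2-p->1 2-p->2 3-p->0 3-p->3 3-r->3
step 2: apply R1 at {0↦3, 1↦1, 2↦0}  → |V|=6 |E|=9  E = 0-q->1 0-p->2 1-p->1 1-p->2 1-p->5 2-p->0 2-p->1 2-p->2 3-p->0
step 3: apply R2 at {0↦1, 1↦5, 2↦2, 3↦6}  → |V|=5 |E|=6  E = 0-q->1 0-p->2 1-p->2 2-p->0 2-p->2 3-p->0
step 4: apply R2 at {0↦2, 1↦0, 2↦1, 3↦5}  → |V|=4 |E|=3  E = 0-q->1 0-p->2 3-p->0
halt: no rule applies after step 4
NF nodes: {0:B, 1:A, 2:A, 3:C}

Answer: 4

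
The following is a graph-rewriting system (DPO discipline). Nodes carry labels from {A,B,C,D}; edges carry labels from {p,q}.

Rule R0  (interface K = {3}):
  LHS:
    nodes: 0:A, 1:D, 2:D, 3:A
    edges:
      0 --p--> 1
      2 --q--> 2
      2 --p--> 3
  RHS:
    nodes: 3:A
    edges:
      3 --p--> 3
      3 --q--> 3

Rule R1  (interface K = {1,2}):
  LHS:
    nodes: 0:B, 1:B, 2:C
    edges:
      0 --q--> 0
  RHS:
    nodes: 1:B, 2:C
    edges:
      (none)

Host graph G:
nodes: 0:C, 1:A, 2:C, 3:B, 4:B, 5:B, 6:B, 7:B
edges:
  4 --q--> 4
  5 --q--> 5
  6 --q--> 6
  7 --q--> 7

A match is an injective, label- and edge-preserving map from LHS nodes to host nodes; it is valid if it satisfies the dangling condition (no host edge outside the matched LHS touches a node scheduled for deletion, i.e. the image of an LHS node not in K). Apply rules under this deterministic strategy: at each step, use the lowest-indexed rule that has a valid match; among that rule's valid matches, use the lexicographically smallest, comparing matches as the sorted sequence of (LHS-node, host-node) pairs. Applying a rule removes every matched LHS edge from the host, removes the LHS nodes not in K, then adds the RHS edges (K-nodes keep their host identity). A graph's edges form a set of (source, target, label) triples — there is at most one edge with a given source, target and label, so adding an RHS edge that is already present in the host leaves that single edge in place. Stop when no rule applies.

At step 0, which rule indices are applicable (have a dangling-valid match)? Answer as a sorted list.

Answer: [R1]

Steps:
R0: no valid match — LHS pattern not found
R1: 32 valid matches — {0↦4, 1↦3, 2↦0}, {0↦4, 1↦3, 2↦2}, {0↦4, 1↦5, 2↦0} (+29 more)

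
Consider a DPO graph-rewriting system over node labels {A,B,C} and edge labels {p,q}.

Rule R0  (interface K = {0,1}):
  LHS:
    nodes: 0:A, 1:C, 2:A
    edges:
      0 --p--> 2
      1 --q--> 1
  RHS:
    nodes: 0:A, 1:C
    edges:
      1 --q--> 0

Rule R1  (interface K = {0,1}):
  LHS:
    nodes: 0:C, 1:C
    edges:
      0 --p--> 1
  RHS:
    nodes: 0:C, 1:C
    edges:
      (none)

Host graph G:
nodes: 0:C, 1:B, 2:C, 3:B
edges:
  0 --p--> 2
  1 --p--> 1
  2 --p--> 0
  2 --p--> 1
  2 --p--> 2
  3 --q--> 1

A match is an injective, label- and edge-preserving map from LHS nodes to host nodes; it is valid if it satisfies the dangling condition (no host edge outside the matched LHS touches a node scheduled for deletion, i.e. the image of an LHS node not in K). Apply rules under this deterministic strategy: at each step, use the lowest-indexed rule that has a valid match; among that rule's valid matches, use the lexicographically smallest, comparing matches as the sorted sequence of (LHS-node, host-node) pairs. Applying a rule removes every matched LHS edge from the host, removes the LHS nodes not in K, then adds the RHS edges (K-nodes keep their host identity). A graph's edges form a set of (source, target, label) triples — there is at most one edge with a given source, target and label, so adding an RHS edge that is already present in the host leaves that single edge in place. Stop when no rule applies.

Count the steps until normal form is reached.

[0] host  ⇒  4 nodes, 6 edges  {0-p->2 1-p->1 2-p->0 2-p->1 2-p->2 3-q->1}
[1] R1 @ {0↦0, 1↦2}  ⇒  4 nodes, 5 edges  {1-p->1 2-p->0 2-p->1 2-p->2 3-q->1}
[2] R1 @ {0↦2, 1↦0}  ⇒  4 nodes, 4 edges  {1-p->1 2-p->1 2-p->2 3-q->1}
normal form: no rule applies after step 2

Answer: 2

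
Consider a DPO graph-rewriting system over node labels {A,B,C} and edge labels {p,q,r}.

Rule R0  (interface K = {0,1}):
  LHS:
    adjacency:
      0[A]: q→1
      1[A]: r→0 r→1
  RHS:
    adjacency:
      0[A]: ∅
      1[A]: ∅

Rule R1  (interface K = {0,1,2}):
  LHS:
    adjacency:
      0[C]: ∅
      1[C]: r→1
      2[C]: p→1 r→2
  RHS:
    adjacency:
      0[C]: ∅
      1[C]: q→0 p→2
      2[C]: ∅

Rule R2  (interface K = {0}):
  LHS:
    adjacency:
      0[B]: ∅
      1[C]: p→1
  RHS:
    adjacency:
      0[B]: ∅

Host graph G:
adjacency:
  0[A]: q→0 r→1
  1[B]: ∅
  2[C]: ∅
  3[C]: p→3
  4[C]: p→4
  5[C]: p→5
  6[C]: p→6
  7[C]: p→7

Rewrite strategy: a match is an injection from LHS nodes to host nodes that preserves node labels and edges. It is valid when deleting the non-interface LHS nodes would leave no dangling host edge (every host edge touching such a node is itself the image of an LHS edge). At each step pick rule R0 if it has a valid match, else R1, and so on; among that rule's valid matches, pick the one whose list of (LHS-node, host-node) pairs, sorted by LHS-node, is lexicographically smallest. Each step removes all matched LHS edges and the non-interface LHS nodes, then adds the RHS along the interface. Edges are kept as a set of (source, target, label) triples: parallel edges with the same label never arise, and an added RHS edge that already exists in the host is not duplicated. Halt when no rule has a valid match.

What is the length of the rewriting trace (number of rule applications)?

Answer: 5

Steps:
[0] host  ⇒  8 nodes, 7 edges  {0-q->0 0-r->1 3-p->3 4-p->4 5-p->5 6-p->6 7-p->7}
[1] R2 @ {0↦1, 1↦3}  ⇒  7 nodes, 6 edges  {0-q->0 0-r->1 4-p->4 5-p->5 6-p->6 7-p->7}
[2] R2 @ {0↦1, 1↦4}  ⇒  6 nodes, 5 edges  {0-q->0 0-r->1 5-p->5 6-p->6 7-p->7}
[3] R2 @ {0↦1, 1↦5}  ⇒  5 nodes, 4 edges  {0-q->0 0-r->1 6-p->6 7-p->7}
[4] R2 @ {0↦1, 1↦6}  ⇒  4 nodes, 3 edges  {0-q->0 0-r->1 7-p->7}
[5] R2 @ {0↦1, 1↦7}  ⇒  3 nodes, 2 edges  {0-q->0 0-r->1}
final graph: no rule applies after step 5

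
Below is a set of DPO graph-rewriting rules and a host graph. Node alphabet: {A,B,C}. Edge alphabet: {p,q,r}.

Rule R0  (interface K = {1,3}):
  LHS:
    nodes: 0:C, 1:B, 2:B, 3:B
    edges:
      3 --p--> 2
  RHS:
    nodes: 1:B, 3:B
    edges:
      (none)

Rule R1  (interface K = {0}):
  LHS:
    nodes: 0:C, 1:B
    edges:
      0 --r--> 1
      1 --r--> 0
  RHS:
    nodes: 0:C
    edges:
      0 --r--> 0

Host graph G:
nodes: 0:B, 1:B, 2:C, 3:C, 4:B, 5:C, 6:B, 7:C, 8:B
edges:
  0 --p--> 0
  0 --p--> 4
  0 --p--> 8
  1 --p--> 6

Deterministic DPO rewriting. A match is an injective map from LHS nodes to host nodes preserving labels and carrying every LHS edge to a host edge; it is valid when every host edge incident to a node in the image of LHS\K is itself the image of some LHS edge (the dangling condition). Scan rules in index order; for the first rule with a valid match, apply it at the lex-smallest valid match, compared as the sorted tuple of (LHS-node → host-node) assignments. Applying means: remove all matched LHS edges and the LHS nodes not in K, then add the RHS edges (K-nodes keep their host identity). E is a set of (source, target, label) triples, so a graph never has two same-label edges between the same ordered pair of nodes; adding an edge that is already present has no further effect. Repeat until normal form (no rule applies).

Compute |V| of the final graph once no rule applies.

Answer: 3

Rewrite trace:
start.  V:9 E:4  edges: 0-p->0 0-p->4 0-p->8 1-p->6
1. fire R0 via {0↦2, 1↦0, 2↦6, 3↦1}  →  V:7 E:3  edges: 0-p->0 0-p->4 0-p->8
2. fire R0 via {0↦3, 1↦1, 2↦4, 3↦0}  →  V:5 E:2  edges: 0-p->0 0-p->8
3. fire R0 via {0↦5, 1↦1, 2↦8, 3↦0}  →  V:3 E:1  edges: 0-p->0
final graph: no rule applies after step 3
NF nodes: {0:B, 1:B, 7:C}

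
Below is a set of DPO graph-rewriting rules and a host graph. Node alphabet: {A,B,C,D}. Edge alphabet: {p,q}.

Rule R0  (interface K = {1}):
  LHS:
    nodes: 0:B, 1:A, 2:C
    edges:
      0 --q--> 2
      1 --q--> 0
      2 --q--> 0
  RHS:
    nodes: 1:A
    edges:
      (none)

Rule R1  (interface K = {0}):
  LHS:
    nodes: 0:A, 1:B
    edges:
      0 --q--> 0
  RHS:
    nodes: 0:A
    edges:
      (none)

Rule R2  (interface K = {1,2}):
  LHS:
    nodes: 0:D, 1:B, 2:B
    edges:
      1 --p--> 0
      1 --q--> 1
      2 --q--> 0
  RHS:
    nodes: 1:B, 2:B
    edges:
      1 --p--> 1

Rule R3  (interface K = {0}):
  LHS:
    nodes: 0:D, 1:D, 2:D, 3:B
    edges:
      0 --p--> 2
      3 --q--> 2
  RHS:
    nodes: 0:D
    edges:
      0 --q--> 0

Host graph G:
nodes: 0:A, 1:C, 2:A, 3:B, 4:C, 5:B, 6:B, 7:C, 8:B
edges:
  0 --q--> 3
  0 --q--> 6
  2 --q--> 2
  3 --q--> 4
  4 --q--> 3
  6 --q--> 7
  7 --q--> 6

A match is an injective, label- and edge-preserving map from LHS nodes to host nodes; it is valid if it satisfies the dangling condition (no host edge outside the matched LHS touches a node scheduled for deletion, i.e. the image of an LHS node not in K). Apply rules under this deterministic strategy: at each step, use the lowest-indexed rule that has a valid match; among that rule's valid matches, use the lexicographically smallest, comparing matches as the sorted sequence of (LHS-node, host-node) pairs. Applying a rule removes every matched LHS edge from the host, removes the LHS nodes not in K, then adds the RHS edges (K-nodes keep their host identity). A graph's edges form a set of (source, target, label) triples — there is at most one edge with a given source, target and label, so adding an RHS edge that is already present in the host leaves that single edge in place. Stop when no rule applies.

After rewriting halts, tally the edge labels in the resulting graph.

Answer: (no edges)

Steps:
[0] host  ⇒  9 nodes, 7 edges  {0-q->3 0-q->6 2-q->2 3-q->4 4-q->3 6-q->7 7-q->6}
[1] R0 @ {0↦3, 1↦0, 2↦4}  ⇒  7 nodes, 4 edges  {0-q->6 2-q->2 6-q->7 7-q->6}
[2] R0 @ {0↦6, 1↦0, 2↦7}  ⇒  5 nodes, 1 edges  {2-q->2}
[3] R1 @ {0↦2, 1↦5}  ⇒  4 nodes, 0 edges  {∅}
normal form: no rule applies after step 3
NF edges: []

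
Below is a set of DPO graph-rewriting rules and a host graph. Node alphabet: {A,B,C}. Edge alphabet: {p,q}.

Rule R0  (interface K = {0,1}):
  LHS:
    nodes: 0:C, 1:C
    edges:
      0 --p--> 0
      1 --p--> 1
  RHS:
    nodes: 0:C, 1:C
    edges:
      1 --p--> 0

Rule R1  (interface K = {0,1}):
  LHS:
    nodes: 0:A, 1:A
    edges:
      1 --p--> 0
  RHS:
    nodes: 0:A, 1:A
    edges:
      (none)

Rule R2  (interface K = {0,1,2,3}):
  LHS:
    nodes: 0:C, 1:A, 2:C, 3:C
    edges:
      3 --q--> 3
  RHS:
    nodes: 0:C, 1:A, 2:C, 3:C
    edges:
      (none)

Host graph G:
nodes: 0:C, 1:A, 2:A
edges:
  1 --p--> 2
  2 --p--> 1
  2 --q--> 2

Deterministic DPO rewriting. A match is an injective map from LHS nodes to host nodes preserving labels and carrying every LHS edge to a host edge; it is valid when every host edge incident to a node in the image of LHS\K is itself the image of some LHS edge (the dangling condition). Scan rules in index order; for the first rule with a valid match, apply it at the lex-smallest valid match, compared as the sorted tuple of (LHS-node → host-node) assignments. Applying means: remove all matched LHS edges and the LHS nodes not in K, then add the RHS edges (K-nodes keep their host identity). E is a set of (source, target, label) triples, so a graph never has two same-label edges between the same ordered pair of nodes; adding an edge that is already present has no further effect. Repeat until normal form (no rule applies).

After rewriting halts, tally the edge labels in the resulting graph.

Answer: q:1

Derivation:
initial: |V|=3 |E|=3  E = 1-p->2 2-p->1 2-q->2
step 1: apply R1 at {0↦1, 1↦2}  → |V|=3 |E|=2  E = 1-p->2 2-q->2
step 2: apply R1 at {0↦2, 1↦1}  → |V|=3 |E|=1  E = 2-q->2
final graph: no rule applies after step 2
NF edges: [(2, 2, 'q')]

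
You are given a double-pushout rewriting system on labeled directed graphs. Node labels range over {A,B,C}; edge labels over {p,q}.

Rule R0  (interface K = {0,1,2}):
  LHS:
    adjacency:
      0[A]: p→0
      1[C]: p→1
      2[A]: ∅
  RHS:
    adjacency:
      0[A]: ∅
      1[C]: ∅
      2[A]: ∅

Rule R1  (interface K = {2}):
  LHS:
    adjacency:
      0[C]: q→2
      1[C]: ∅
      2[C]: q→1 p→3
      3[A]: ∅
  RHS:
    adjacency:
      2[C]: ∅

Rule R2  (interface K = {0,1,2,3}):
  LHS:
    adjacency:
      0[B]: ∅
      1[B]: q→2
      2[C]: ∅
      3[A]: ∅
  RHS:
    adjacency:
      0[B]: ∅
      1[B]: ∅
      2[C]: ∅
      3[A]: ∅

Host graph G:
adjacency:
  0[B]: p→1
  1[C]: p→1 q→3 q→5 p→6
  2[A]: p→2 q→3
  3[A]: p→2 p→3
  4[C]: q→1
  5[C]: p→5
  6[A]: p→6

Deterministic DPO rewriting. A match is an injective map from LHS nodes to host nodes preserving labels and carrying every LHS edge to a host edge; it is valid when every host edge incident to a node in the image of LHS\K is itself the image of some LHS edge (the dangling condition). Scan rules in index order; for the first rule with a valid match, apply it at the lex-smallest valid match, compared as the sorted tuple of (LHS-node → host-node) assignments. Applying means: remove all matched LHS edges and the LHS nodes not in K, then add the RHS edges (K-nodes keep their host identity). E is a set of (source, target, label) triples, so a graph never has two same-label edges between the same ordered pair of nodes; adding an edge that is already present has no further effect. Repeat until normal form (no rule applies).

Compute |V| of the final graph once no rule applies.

start.  V:7 E:12  edges: 0-p->1 1-p->1 1-q->3 1-q->5 1-p->6 2-p->2 2-q->3 3-p->2 3-p->3 4-q->1 5-p->5 6-p->6
1. fire R0 via {0↦2, 1↦1, 2↦3}  →  V:7 E:10  edges: 0-p->1 1-q->3 1-q->5 1-p->6 2-q->3 3-p->2 3-p->3 4-q->1 5-p->5 6-p->6
2. fire R0 via {0↦3, 1↦5, 2↦2}  →  V:7 E:8  edges: 0-p->1 1-q->3 1-q->5 1-p->6 2-q->3 3-p->2 4-q->1 6-p->6
final graph: no rule applies after step 2
NF nodes: {0:B, 1:C, 2:A, 3:A, 4:C, 5:C, 6:A}

Answer: 7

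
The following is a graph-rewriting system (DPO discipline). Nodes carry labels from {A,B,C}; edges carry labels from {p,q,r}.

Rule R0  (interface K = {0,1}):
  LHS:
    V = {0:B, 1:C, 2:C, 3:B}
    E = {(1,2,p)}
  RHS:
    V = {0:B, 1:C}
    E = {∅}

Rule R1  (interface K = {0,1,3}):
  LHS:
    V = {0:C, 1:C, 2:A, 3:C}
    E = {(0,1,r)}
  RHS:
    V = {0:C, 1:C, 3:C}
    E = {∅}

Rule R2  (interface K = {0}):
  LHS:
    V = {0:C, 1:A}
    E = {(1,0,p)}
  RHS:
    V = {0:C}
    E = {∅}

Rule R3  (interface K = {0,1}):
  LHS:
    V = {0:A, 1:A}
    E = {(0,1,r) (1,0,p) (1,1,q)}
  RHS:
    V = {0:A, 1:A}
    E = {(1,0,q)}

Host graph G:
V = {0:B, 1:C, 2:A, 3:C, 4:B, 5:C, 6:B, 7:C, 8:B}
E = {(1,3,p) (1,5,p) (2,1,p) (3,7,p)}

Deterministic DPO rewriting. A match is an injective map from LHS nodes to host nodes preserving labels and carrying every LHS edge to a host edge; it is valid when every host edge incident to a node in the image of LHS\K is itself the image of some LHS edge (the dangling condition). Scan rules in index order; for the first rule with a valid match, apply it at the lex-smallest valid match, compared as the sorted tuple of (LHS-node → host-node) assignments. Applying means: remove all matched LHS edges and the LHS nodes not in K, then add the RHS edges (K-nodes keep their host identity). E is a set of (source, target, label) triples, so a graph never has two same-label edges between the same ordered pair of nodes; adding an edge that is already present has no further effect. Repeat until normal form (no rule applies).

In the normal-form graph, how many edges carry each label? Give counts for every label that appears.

start.  V:9 E:4  edges: 1-p->3 1-p->5 2-p->1 3-p->7
1. fire R0 via {0↦0, 1↦1, 2↦5, 3↦4}  →  V:7 E:3  edges: 1-p->3 2-p->1 3-p->7
2. fire R0 via {0↦0, 1↦3, 2↦7, 3↦6}  →  V:5 E:2  edges: 1-p->3 2-p->1
3. fire R0 via {0↦0, 1↦1, 2↦3, 3↦8}  →  V:3 E:1  edges: 2-p->1
4. fire R2 via {0↦1, 1↦2}  →  V:2 E:0  edges: ∅
halt: no rule applies after step 4
NF edges: []

Answer: (no edges)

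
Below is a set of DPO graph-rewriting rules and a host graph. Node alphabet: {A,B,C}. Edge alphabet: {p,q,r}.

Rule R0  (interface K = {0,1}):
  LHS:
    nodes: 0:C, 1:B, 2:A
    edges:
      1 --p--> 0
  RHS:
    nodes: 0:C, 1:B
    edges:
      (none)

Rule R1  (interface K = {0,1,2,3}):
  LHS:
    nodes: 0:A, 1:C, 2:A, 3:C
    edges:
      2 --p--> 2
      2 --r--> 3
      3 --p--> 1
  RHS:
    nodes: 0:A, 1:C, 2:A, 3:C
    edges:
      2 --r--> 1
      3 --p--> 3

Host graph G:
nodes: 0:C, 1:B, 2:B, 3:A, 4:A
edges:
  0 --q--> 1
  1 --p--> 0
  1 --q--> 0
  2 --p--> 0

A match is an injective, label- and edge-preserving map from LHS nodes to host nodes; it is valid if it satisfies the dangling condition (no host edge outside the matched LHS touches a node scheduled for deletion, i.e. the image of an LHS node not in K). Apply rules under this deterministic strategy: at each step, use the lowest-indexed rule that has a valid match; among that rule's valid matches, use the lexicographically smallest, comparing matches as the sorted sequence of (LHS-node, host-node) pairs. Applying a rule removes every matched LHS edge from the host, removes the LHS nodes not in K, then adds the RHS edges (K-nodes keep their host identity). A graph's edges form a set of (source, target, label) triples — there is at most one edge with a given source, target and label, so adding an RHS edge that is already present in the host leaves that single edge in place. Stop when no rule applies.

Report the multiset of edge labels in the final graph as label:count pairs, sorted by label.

Answer: q:2

Steps:
initial: |V|=5 |E|=4  E = 0-q->1 1-p->0 1-q->0 2-p->0
step 1: apply R0 at {0↦0, 1↦1, 2↦3}  → |V|=4 |E|=3  E = 0-q->1 1-q->0 2-p->0
step 2: apply R0 at {0↦0, 1↦2, 2↦4}  → |V|=3 |E|=2  E = 0-q->1 1-q->0
final graph: no rule applies after step 2
NF edges: [(0, 1, 'q'), (1, 0, 'q')]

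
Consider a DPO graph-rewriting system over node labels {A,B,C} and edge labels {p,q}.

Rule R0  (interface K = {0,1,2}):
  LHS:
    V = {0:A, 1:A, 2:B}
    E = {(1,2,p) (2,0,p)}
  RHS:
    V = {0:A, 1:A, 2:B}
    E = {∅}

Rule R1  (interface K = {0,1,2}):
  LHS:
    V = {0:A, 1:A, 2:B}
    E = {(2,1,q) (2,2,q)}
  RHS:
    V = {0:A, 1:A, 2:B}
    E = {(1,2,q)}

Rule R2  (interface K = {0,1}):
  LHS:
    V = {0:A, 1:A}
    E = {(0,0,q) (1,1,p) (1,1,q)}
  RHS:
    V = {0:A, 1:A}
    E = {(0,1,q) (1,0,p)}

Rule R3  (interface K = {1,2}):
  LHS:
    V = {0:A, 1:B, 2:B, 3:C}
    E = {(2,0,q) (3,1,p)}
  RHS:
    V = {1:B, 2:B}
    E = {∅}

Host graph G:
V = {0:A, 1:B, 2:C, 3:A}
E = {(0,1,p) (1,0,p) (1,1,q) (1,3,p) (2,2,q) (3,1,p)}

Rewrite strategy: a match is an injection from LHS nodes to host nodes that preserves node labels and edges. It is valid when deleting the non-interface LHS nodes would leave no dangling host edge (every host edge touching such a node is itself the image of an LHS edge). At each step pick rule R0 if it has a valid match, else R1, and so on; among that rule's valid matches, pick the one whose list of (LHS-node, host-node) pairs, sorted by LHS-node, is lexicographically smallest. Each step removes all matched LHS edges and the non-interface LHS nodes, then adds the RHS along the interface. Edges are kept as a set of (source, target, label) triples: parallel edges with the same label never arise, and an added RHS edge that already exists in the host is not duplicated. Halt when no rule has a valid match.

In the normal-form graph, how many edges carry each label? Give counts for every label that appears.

initial: |V|=4 |E|=6  E = 0-p->1 1-p->0 1-q->1 1-p->3 2-q->2 3-p->1
step 1: apply R0 at {0↦0, 1↦3, 2↦1}  → |V|=4 |E|=4  E = 0-p->1 1-q->1 1-p->3 2-q->2
step 2: apply R0 at {0↦3, 1↦0, 2↦1}  → |V|=4 |E|=2  E = 1-q->1 2-q->2
normal form: no rule applies after step 2
NF edges: [(1, 1, 'q'), (2, 2, 'q')]

Answer: q:2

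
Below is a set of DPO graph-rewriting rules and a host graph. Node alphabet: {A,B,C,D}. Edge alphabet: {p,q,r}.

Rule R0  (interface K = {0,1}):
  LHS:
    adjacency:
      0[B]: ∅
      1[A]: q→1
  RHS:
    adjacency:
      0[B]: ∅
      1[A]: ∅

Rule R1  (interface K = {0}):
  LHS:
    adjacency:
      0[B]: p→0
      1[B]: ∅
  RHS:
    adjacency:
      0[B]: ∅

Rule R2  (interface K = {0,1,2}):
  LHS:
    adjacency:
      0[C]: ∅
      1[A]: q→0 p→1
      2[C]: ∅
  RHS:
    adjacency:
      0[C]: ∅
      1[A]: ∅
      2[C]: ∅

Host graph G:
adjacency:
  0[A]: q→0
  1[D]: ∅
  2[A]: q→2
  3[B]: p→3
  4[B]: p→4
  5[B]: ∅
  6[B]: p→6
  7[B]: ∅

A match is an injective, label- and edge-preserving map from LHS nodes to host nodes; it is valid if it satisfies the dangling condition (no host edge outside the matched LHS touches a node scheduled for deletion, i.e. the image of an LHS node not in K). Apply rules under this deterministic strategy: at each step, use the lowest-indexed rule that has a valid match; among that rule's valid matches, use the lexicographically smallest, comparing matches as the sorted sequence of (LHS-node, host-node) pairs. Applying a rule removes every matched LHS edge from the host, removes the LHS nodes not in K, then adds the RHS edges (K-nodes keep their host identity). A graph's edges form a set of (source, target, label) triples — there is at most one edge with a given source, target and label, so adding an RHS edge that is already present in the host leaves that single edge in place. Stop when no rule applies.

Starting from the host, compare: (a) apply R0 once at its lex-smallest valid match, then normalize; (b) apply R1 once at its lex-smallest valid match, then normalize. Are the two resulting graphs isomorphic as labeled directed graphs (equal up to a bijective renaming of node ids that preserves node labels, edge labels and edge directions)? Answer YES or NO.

Answer: YES

Derivation:
branch R0-first: apply at {0↦3, 1↦0} → |E|=4, then 4 more step(s) → NF |V|=5 |E|=0 V={0:A, 1:D, 2:A, 6:B, 7:B} E=∅
branch R1-first: apply at {0↦3, 1↦5} → |E|=4, then 4 more step(s) → NF |V|=5 |E|=0 V={0:A, 1:D, 2:A, 6:B, 7:B} E=∅
graphs isomorphic (equal up to label-preserving node renaming)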